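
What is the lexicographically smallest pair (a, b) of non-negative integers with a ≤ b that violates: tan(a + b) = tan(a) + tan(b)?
At (0, 0): both sides equal 0, so it holds there.
At (0, 5): both sides equal tan(5) ≈ -3.381, so it holds there.

Substituting (1, 1) into the claim:
LHS = tan(1 + 1) = tan(2) ≈ -2.185
RHS = tan(1) + tan(1) = 2·tan(1) ≈ 3.115

Since LHS ≠ RHS, this pair disproves the claim, and no lexicographically smaller pair (a ≤ b, non-negative integers) does.

For instance (3, 5) is also a counterexample (LHS = tan(8) ≈ -6.8, RHS = tan(5) + tan(3) ≈ -3.523), but it's lexicographically larger.

Answer: (a, b) = (1, 1)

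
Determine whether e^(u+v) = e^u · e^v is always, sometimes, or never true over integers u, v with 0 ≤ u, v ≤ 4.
The identity holds for every pair in the range. For instance at (u, v) = (2, 0): both sides equal e^2 ≈ 7.389.

Answer: Always true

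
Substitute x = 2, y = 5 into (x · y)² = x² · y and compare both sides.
LHS = (2 · 5)² = 100
RHS = 2² · 5 = 20

LHS ≠ RHS, so the equation does not hold here.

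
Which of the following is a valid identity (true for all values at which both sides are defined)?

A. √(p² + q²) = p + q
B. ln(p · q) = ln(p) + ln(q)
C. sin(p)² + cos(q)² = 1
A: fails at (1, 1) — LHS = √(2) ≈ 1.414, RHS = 2.
B: holds — e.g. at (2, 3), both sides equal ln(6) ≈ 1.792.
C: fails at (5, 8) — LHS = cos(8)² + sin(5)² ≈ 0.9407, RHS = 1.

Answer: B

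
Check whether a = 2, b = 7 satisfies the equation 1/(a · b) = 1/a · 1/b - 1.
Fails

Substituting a = 2, b = 7:

LHS = 1/(2 · 7) = 1/14
RHS = 1/2 · 1/7 - 1 = -13/14

LHS ≠ RHS, so the equation does not hold at this point.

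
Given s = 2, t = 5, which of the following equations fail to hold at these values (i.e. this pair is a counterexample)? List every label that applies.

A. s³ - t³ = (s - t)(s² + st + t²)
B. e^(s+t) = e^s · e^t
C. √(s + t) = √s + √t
Evaluating each claim at the given values:
A. LHS = -117, RHS = -117 → holds here (LHS = RHS)
B. LHS = e^7 ≈ 1097, RHS = e^7 ≈ 1097 → holds here (LHS = RHS)
C. LHS = √(7) ≈ 2.646, RHS = √(2) + √(5) ≈ 3.65 → fails here (LHS ≠ RHS)

Answer: C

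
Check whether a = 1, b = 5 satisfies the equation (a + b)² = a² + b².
Substituting a = 1, b = 5:

LHS = (1 + 5)² = 36
RHS = 1² + 5² = 26

LHS ≠ RHS, so the equation does not hold at this point.

Answer: Fails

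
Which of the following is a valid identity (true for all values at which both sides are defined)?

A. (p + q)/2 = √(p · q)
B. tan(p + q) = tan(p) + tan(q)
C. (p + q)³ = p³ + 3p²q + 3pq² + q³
A: fails at (3, 7) — LHS = 5, RHS = √(21) ≈ 4.583.
B: fails at (4, 6) — LHS = tan(10) ≈ 0.6484, RHS = tan(6) + tan(4) ≈ 0.8668.
C: holds — e.g. at (2, 7), both sides equal 729.

Answer: C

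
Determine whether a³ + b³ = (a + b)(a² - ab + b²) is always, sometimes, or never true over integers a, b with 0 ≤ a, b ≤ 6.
Always true

The identity holds for every pair in the range. For instance at (a, b) = (5, 1): both sides equal 126.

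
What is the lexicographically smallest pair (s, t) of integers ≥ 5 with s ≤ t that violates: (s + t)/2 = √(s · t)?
At (5, 5): both sides equal 5, so it holds there.

Substituting (5, 6) into the claim:
LHS = (5 + 6)/2 = 11/2
RHS = √(5 · 6) = √(30) ≈ 5.477

Since LHS ≠ RHS, this pair disproves the claim, and no lexicographically smaller pair (s ≤ t, integers ≥ 5) does.

For instance (5, 11) is also a counterexample (LHS = 8, RHS = √(55) ≈ 7.416), but it's lexicographically larger.

Answer: (s, t) = (5, 6)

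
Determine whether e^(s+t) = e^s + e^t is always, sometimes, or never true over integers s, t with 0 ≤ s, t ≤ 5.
Never true

The claim fails for every pair in the range. For instance at (s, t) = (5, 5): LHS = e^10 ≈ 22026.5, RHS = 2·e^5 ≈ 296.8.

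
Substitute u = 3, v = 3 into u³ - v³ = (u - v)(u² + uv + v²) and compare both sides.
LHS = 3³ - 3³ = 0
RHS = (3 - 3)(3² + 3·3 + 3²) = 0

LHS = RHS: the two sides agree.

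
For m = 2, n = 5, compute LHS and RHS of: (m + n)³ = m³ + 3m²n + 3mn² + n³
LHS = (2 + 5)³ = 343
RHS = 2³ + 3·2²·5 + 3·2·5² + 5³ = 343

LHS = RHS: the two sides agree.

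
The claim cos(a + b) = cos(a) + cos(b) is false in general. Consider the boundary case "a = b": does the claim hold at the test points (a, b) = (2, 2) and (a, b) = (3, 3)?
At (2, 2): LHS = cos(4) ≈ -0.6536 ≠ RHS = 2·cos(2) ≈ -0.8323
At (3, 3): LHS = cos(6) ≈ 0.9602 ≠ RHS = 2·cos(3) ≈ -1.98

Answer: No, fails at both test points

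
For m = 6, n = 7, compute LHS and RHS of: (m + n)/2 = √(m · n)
LHS = (6 + 7)/2 = 13/2
RHS = √(6 · 7) = √(42) ≈ 6.481

LHS ≠ RHS (they differ by about 0.01926), so the equation does not hold here.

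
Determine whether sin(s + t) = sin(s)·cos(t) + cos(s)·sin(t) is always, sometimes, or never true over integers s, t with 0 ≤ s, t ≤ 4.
Always true

The identity holds for every pair in the range. For instance at (s, t) = (1, 3): both sides equal sin(4) ≈ -0.7568.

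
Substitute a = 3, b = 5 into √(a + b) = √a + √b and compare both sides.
LHS = √(3 + 5) = 2·√(2) ≈ 2.828
RHS = √3 + √5 = √(3) + √(5) ≈ 3.968

LHS ≠ RHS (they differ by about 1.14), so the equation does not hold here.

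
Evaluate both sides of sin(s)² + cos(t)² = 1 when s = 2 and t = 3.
LHS = sin(2)² + cos(3)² ≈ 1.807
RHS = 1

LHS ≠ RHS (they differ by about 0.8069), so the equation does not hold here.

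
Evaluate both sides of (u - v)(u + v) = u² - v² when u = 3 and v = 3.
LHS = (3 - 3)(3 + 3) = 0
RHS = 3² - 3² = 0

LHS = RHS: the two sides agree.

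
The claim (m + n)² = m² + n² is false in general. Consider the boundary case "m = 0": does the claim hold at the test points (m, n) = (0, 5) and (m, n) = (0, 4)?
At (0, 5): LHS = 25, RHS = 25 → equal
At (0, 4): LHS = 16, RHS = 16 → equal

So the claim does hold at both of these boundary points, even though it is not an identity.

Answer: Yes, holds at both test points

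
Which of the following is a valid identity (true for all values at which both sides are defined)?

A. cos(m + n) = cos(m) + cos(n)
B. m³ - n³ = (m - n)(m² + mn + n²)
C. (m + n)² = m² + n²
A: fails at (2, 2) — LHS = cos(4) ≈ -0.6536, RHS = 2·cos(2) ≈ -0.8323.
B: holds — e.g. at (6, 7), both sides equal -127.
C: fails at (2, 4) — LHS = 36, RHS = 20.

Answer: B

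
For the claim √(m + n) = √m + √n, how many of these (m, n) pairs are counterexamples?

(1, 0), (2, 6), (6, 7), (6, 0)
2

Testing each pair:
(1, 0): LHS = 1, RHS = 1 → satisfies claim
(2, 6): LHS = 2·√(2) ≈ 2.828, RHS = √(2) + √(6) ≈ 3.864 → counterexample
(6, 7): LHS = √(13) ≈ 3.606, RHS = √(6) + √(7) ≈ 5.095 → counterexample
(6, 0): LHS = √(6) ≈ 2.449, RHS = √(6) ≈ 2.449 → satisfies claim

That makes 2 counterexamples.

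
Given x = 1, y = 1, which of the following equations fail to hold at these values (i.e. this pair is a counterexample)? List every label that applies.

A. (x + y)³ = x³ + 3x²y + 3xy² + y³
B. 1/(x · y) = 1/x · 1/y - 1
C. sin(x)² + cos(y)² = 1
Evaluating each claim at the given values:
A. LHS = 8, RHS = 8 → holds here (LHS = RHS)
B. LHS = 1, RHS = 0 → fails here (LHS ≠ RHS)
C. LHS = cos(1)² + sin(1)² = 1, RHS = 1 → holds here (LHS = RHS)

Answer: B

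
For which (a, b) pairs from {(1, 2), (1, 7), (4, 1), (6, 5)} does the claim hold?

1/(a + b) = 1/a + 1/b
None

Testing each pair:
(1, 2): LHS = 1/3, RHS = 3/2 → fails
(1, 7): LHS = 1/8, RHS = 8/7 → fails
(4, 1): LHS = 1/5, RHS = 5/4 → fails
(6, 5): LHS = 1/11, RHS = 11/30 → fails

No pair satisfies the claim.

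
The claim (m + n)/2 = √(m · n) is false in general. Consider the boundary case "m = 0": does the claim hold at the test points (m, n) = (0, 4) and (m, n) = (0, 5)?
No, fails at both test points

At (0, 4): LHS = 2 ≠ RHS = 0
At (0, 5): LHS = 5/2 ≠ RHS = 0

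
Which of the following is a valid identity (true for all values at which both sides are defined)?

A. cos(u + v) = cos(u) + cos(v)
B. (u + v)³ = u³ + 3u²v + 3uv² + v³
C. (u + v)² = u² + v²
B

A: fails at (1, 5) — LHS = cos(6) ≈ 0.9602, RHS = cos(5) + cos(1) ≈ 0.824.
B: holds — e.g. at (5, 8), both sides equal 2197.
C: fails at (2, 7) — LHS = 81, RHS = 53.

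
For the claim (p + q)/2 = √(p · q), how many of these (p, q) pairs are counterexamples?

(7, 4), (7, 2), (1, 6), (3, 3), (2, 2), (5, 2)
Testing each pair:
(7, 4): LHS = 11/2, RHS = 2·√(7) ≈ 5.292 → counterexample
(7, 2): LHS = 9/2, RHS = √(14) ≈ 3.742 → counterexample
(1, 6): LHS = 7/2, RHS = √(6) ≈ 2.449 → counterexample
(3, 3): LHS = 3, RHS = 3 → satisfies claim
(2, 2): LHS = 2, RHS = 2 → satisfies claim
(5, 2): LHS = 7/2, RHS = √(10) ≈ 3.162 → counterexample

That makes 4 counterexamples.

Answer: 4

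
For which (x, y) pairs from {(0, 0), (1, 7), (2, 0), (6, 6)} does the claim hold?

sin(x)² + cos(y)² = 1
Testing each pair:
(0, 0): LHS = 1, RHS = 1 → holds
(1, 7): LHS = cos(7)² + sin(1)² ≈ 1.276, RHS = 1 → fails
(2, 0): LHS = sin(2)² + 1 ≈ 1.827, RHS = 1 → fails
(6, 6): LHS = sin(6)² + cos(6)² = 1, RHS = 1 → holds

2 of 4 pairs satisfy the claim.

Answer: (0, 0), (6, 6)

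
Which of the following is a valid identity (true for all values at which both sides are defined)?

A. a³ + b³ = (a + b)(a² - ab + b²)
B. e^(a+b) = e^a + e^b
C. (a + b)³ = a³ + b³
A: holds — e.g. at (3, 3), both sides equal 54.
B: fails at (3, 4) — LHS = e^7 ≈ 1097, RHS = e^3 + e^4 ≈ 74.68.
C: fails at (4, 5) — LHS = 729, RHS = 189.

Answer: A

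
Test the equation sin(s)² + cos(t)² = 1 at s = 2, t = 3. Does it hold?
Fails

Substituting s = 2, t = 3:

LHS = sin(2)² + cos(3)² ≈ 1.807
RHS = 1

LHS ≠ RHS, so the equation does not hold at this point.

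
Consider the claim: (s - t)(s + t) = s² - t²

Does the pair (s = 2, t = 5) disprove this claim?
Substituting s = 2, t = 5:
LHS = (2 - 5)(2 + 5) = -21
RHS = 2² - 5² = -21

The sides agree, so this pair does not disprove the claim.

Answer: No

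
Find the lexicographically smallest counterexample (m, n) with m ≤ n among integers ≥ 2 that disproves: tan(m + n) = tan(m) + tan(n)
Substituting (2, 2) into the claim:
LHS = tan(2 + 2) = tan(4) ≈ 1.158
RHS = tan(2) + tan(2) = 2·tan(2) ≈ -4.37

Since LHS ≠ RHS, this pair disproves the claim, and no lexicographically smaller pair (m ≤ n, integers ≥ 2) does.

For instance (2, 9) is also a counterexample (LHS = tan(11) ≈ -226, RHS = tan(2) + tan(9) ≈ -2.637), but it's lexicographically larger.

Answer: (m, n) = (2, 2)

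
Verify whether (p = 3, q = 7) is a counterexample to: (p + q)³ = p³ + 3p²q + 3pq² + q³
Substituting p = 3, q = 7:
LHS = (3 + 7)³ = 1000
RHS = 3³ + 3·3²·7 + 3·3·7² + 7³ = 1000

The sides agree, so this pair does not disprove the claim.

Answer: No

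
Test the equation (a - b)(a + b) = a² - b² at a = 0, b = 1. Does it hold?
Substituting a = 0, b = 1:

LHS = (0 - 1)(0 + 1) = -1
RHS = 0² - 1² = -1

LHS = RHS, so the equation holds at this point.

Answer: Holds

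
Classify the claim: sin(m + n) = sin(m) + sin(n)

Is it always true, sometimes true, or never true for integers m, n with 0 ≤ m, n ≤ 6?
It holds at (m, n) = (0, 3) (both sides equal sin(3) ≈ 0.1411), but fails at (m, n) = (3, 5) (LHS = sin(8) ≈ 0.9894, RHS = sin(5) + sin(3) ≈ -0.8178).

Answer: Sometimes true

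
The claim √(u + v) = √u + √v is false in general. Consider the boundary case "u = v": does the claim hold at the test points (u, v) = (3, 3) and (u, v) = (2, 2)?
At (3, 3): LHS = √(6) ≈ 2.449 ≠ RHS = 2·√(3) ≈ 3.464
At (2, 2): LHS = 2 ≠ RHS = 2·√(2) ≈ 2.828

Answer: No, fails at both test points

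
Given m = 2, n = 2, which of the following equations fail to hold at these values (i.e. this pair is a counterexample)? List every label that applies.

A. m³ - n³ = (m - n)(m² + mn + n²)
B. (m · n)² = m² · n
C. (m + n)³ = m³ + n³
B, C

Evaluating each claim at the given values:
A. LHS = 0, RHS = 0 → holds here (LHS = RHS)
B. LHS = 16, RHS = 8 → fails here (LHS ≠ RHS)
C. LHS = 64, RHS = 16 → fails here (LHS ≠ RHS)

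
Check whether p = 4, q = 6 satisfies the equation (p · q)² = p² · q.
Substituting p = 4, q = 6:

LHS = (4 · 6)² = 576
RHS = 4² · 6 = 96

LHS ≠ RHS, so the equation does not hold at this point.

Answer: Fails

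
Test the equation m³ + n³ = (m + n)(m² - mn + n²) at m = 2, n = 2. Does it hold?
Substituting m = 2, n = 2:

LHS = 2³ + 2³ = 16
RHS = (2 + 2)(2² - 2·2 + 2²) = 16

LHS = RHS, so the equation holds at this point.

Answer: Holds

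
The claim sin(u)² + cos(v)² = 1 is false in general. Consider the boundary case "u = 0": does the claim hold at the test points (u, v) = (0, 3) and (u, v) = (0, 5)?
At (0, 3): LHS = cos(3)² ≈ 0.9801 ≠ RHS = 1
At (0, 5): LHS = cos(5)² ≈ 0.08046 ≠ RHS = 1

Answer: No, fails at both test points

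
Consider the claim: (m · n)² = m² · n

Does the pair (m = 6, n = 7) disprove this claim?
Yes

Substituting m = 6, n = 7:
LHS = (6 · 7)² = 1764
RHS = 6² · 7 = 252

Since LHS ≠ RHS, this pair disproves the claim.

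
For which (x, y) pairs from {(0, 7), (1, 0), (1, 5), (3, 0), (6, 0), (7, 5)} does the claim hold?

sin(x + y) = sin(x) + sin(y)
(0, 7), (1, 0), (3, 0), (6, 0)

Testing each pair:
(0, 7): LHS = sin(7) ≈ 0.657, RHS = sin(7) ≈ 0.657 → holds
(1, 0): LHS = sin(1) ≈ 0.8415, RHS = sin(1) ≈ 0.8415 → holds
(1, 5): LHS = sin(6) ≈ -0.2794, RHS = sin(5) + sin(1) ≈ -0.1175 → fails
(3, 0): LHS = sin(3) ≈ 0.1411, RHS = sin(3) ≈ 0.1411 → holds
(6, 0): LHS = sin(6) ≈ -0.2794, RHS = sin(6) ≈ -0.2794 → holds
(7, 5): LHS = sin(12) ≈ -0.5366, RHS = sin(5) + sin(7) ≈ -0.3019 → fails

4 of 6 pairs satisfy the claim.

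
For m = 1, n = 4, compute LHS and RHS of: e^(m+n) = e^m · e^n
LHS = e^(1+4) = e^5 ≈ 148.4
RHS = e^1 · e^4 = e^5 ≈ 148.4

LHS = RHS: the two sides agree.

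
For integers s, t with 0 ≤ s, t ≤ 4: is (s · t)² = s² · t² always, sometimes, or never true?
Always true

The identity holds for every pair in the range. For instance at (s, t) = (0, 3): both sides equal 0.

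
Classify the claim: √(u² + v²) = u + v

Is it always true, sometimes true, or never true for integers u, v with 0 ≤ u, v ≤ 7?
Sometimes true

It holds at (u, v) = (0, 5) (both sides equal 5), but fails at (u, v) = (7, 7) (LHS = 7·√(2) ≈ 9.899, RHS = 14).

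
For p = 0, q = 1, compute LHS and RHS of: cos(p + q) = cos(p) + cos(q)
LHS = cos(0 + 1) = cos(1) ≈ 0.5403
RHS = cos(0) + cos(1) = cos(1) + 1 ≈ 1.54

LHS ≠ RHS (they differ by about 1), so the equation does not hold here.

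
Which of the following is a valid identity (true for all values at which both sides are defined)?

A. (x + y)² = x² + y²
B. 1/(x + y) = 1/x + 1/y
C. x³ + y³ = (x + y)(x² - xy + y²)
A: fails at (2, 2) — LHS = 16, RHS = 8.
B: fails at (5, 8) — LHS = 1/13, RHS = 13/40.
C: holds — e.g. at (4, 6), both sides equal 280.

Answer: C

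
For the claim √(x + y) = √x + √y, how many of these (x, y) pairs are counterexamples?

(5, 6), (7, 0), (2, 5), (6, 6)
3

Testing each pair:
(5, 6): LHS = √(11) ≈ 3.317, RHS = √(5) + √(6) ≈ 4.686 → counterexample
(7, 0): LHS = √(7) ≈ 2.646, RHS = √(7) ≈ 2.646 → satisfies claim
(2, 5): LHS = √(7) ≈ 2.646, RHS = √(2) + √(5) ≈ 3.65 → counterexample
(6, 6): LHS = 2·√(3) ≈ 3.464, RHS = 2·√(6) ≈ 4.899 → counterexample

That makes 3 counterexamples.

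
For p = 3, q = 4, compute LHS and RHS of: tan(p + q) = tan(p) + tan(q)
LHS = tan(3 + 4) = tan(7) ≈ 0.8714
RHS = tan(3) + tan(4) ≈ 1.015

LHS ≠ RHS (they differ by about 0.1438), so the equation does not hold here.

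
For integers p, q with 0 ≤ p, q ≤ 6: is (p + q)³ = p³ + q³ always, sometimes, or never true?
Sometimes true

It holds at (p, q) = (5, 0) (both sides equal 125), but fails at (p, q) = (3, 3) (LHS = 216, RHS = 54).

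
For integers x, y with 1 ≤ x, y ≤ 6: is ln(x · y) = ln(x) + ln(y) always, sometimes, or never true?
The identity holds for every pair in the range. For instance at (x, y) = (4, 5): both sides equal ln(20) ≈ 2.996.

Answer: Always true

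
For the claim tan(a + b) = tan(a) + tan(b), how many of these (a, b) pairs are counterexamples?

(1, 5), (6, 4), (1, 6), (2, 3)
Testing each pair:
(1, 5): LHS = tan(6) ≈ -0.291, RHS = tan(5) + tan(1) ≈ -1.823 → counterexample
(6, 4): LHS = tan(10) ≈ 0.6484, RHS = tan(6) + tan(4) ≈ 0.8668 → counterexample
(1, 6): LHS = tan(7) ≈ 0.8714, RHS = tan(6) + tan(1) ≈ 1.266 → counterexample
(2, 3): LHS = tan(5) ≈ -3.381, RHS = tan(2) + tan(3) ≈ -2.328 → counterexample

That makes 4 counterexamples.

Answer: 4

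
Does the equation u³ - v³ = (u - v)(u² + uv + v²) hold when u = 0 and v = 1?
Substituting u = 0, v = 1:

LHS = 0³ - 1³ = -1
RHS = (0 - 1)(0² + 0·1 + 1²) = -1

LHS = RHS, so the equation holds at this point.

Answer: Holds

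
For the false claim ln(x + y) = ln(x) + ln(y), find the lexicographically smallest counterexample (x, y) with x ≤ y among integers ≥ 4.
Substituting (4, 4) into the claim:
LHS = ln(4 + 4) = ln(8) ≈ 2.079
RHS = ln(4) + ln(4) = 2·ln(4) ≈ 2.773

Since LHS ≠ RHS, this pair disproves the claim, and no lexicographically smaller pair (x ≤ y, integers ≥ 4) does.

For instance (9, 10) is also a counterexample (LHS = ln(19) ≈ 2.944, RHS = ln(9) + ln(10) ≈ 4.5), but it's lexicographically larger.

Answer: (x, y) = (4, 4)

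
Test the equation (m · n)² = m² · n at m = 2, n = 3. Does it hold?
Fails

Substituting m = 2, n = 3:

LHS = (2 · 3)² = 36
RHS = 2² · 3 = 12

LHS ≠ RHS, so the equation does not hold at this point.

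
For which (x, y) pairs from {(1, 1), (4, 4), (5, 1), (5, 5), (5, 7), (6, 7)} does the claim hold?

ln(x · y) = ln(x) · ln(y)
(1, 1)

Testing each pair:
(1, 1): LHS = 0, RHS = 0 → holds
(4, 4): LHS = ln(16) ≈ 2.773, RHS = ln(4)² ≈ 1.922 → fails
(5, 1): LHS = ln(5) ≈ 1.609, RHS = 0 → fails
(5, 5): LHS = ln(25) ≈ 3.219, RHS = ln(5)² ≈ 2.59 → fails
(5, 7): LHS = ln(35) ≈ 3.555, RHS = ln(5)·ln(7) ≈ 3.132 → fails
(6, 7): LHS = ln(42) ≈ 3.738, RHS = ln(6)·ln(7) ≈ 3.487 → fails

1 of 6 pairs satisfies the claim.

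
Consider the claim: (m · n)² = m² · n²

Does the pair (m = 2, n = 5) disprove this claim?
No

Substituting m = 2, n = 5:
LHS = (2 · 5)² = 100
RHS = 2² · 5² = 100

The sides agree, so this pair does not disprove the claim.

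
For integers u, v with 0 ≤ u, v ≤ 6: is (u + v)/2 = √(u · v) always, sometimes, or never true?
Sometimes true

It holds at (u, v) = (2, 2) (both sides equal 2), but fails at (u, v) = (0, 5) (LHS = 5/2, RHS = 0).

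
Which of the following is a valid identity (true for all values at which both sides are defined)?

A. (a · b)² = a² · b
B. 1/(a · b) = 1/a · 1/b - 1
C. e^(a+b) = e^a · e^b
C

A: fails at (3, 7) — LHS = 441, RHS = 63.
B: fails at (6, 7) — LHS = 1/42, RHS = -41/42.
C: holds — e.g. at (2, 2), both sides equal e^4 ≈ 54.6.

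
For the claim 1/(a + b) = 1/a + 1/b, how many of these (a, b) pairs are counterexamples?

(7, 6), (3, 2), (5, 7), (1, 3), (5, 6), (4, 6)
6

Testing each pair:
(7, 6): LHS = 1/13, RHS = 13/42 → counterexample
(3, 2): LHS = 1/5, RHS = 5/6 → counterexample
(5, 7): LHS = 1/12, RHS = 12/35 → counterexample
(1, 3): LHS = 1/4, RHS = 4/3 → counterexample
(5, 6): LHS = 1/11, RHS = 11/30 → counterexample
(4, 6): LHS = 1/10, RHS = 5/12 → counterexample

That makes 6 counterexamples.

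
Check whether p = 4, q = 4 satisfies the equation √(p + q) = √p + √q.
Fails

Substituting p = 4, q = 4:

LHS = √(4 + 4) = 2·√(2) ≈ 2.828
RHS = √4 + √4 = 4

LHS ≠ RHS, so the equation does not hold at this point.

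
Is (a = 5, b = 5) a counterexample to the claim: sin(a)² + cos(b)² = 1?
Substituting a = 5, b = 5:
LHS = sin(5)² + cos(5)² = 1
RHS = 1

The sides agree, so this pair does not disprove the claim.

Answer: No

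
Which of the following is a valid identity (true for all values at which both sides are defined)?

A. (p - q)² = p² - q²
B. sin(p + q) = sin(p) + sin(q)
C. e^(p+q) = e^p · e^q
C

A: fails at (4, 6) — LHS = 4, RHS = -20.
B: fails at (4, 4) — LHS = sin(8) ≈ 0.9894, RHS = 2·sin(4) ≈ -1.514.
C: holds — e.g. at (4, 5), both sides equal e^9 ≈ 8103.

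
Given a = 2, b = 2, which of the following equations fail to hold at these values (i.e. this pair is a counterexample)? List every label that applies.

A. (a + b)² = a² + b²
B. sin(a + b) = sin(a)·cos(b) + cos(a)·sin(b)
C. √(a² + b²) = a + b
A, C

Evaluating each claim at the given values:
A. LHS = 16, RHS = 8 → fails here (LHS ≠ RHS)
B. LHS = sin(4) ≈ -0.7568, RHS = 2·sin(2)·cos(2) ≈ -0.7568 → holds here (LHS = RHS)
C. LHS = 2·√(2) ≈ 2.828, RHS = 4 → fails here (LHS ≠ RHS)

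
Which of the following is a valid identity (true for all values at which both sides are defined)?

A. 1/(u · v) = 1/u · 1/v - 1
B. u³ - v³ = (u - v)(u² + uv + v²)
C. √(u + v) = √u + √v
B

A: fails at (6, 7) — LHS = 1/42, RHS = -41/42.
B: holds — e.g. at (5, 5), both sides equal 0.
C: fails at (2, 4) — LHS = √(6) ≈ 2.449, RHS = √(2) + 2 ≈ 3.414.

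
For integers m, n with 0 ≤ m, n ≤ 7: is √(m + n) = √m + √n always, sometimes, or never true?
It holds at (m, n) = (0, 0) (both sides equal 0), but fails at (m, n) = (3, 7) (LHS = √(10) ≈ 3.162, RHS = √(3) + √(7) ≈ 4.378).

Answer: Sometimes true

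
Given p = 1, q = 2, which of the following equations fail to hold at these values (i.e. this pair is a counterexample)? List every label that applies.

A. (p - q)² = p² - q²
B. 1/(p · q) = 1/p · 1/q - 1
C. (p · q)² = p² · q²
A, B

Evaluating each claim at the given values:
A. LHS = 1, RHS = -3 → fails here (LHS ≠ RHS)
B. LHS = 1/2, RHS = -1/2 → fails here (LHS ≠ RHS)
C. LHS = 4, RHS = 4 → holds here (LHS = RHS)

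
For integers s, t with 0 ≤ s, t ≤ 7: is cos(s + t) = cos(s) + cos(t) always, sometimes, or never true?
Never true

The claim fails for every pair in the range. For instance at (s, t) = (5, 6): LHS = cos(11) ≈ 0.004426, RHS = cos(5) + cos(6) ≈ 1.244.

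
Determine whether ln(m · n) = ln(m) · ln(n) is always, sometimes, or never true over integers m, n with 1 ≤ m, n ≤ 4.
Sometimes true

It holds at (m, n) = (1, 1) (both sides equal 0), but fails at (m, n) = (2, 4) (LHS = ln(8) ≈ 2.079, RHS = ln(2)·ln(4) ≈ 0.9609).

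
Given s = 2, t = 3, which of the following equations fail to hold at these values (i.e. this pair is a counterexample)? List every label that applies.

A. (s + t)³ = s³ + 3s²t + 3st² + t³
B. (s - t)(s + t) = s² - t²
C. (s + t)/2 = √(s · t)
C

Evaluating each claim at the given values:
A. LHS = 125, RHS = 125 → holds here (LHS = RHS)
B. LHS = -5, RHS = -5 → holds here (LHS = RHS)
C. LHS = 5/2, RHS = √(6) ≈ 2.449 → fails here (LHS ≠ RHS)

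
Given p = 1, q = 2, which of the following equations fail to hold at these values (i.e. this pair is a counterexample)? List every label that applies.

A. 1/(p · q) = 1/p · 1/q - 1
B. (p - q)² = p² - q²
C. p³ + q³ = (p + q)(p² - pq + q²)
Evaluating each claim at the given values:
A. LHS = 1/2, RHS = -1/2 → fails here (LHS ≠ RHS)
B. LHS = 1, RHS = -3 → fails here (LHS ≠ RHS)
C. LHS = 9, RHS = 9 → holds here (LHS = RHS)

Answer: A, B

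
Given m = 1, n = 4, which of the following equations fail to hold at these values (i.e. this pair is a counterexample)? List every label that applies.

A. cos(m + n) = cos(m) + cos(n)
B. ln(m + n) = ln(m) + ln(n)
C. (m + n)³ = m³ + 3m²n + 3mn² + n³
A, B

Evaluating each claim at the given values:
A. LHS = cos(5) ≈ 0.2837, RHS = cos(4) + cos(1) ≈ -0.1133 → fails here (LHS ≠ RHS)
B. LHS = ln(5) ≈ 1.609, RHS = ln(4) ≈ 1.386 → fails here (LHS ≠ RHS)
C. LHS = 125, RHS = 125 → holds here (LHS = RHS)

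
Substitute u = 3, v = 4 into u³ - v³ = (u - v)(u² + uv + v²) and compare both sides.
LHS = 3³ - 4³ = -37
RHS = (3 - 4)(3² + 3·4 + 4²) = -37

LHS = RHS: the two sides agree.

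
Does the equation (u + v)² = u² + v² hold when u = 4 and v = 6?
Fails

Substituting u = 4, v = 6:

LHS = (4 + 6)² = 100
RHS = 4² + 6² = 52

LHS ≠ RHS, so the equation does not hold at this point.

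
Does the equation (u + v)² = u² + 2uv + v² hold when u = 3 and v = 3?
Substituting u = 3, v = 3:

LHS = (3 + 3)² = 36
RHS = 3² + 2·3·3 + 3² = 36

LHS = RHS, so the equation holds at this point.

Answer: Holds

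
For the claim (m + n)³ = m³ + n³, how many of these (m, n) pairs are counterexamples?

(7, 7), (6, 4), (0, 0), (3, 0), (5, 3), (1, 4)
Testing each pair:
(7, 7): LHS = 2744, RHS = 686 → counterexample
(6, 4): LHS = 1000, RHS = 280 → counterexample
(0, 0): LHS = 0, RHS = 0 → satisfies claim
(3, 0): LHS = 27, RHS = 27 → satisfies claim
(5, 3): LHS = 512, RHS = 152 → counterexample
(1, 4): LHS = 125, RHS = 65 → counterexample

That makes 4 counterexamples.

Answer: 4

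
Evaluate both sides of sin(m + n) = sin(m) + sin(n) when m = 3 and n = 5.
LHS = sin(3 + 5) = sin(8) ≈ 0.9894
RHS = sin(3) + sin(5) ≈ -0.8178

LHS ≠ RHS (they differ by about 1.807), so the equation does not hold here.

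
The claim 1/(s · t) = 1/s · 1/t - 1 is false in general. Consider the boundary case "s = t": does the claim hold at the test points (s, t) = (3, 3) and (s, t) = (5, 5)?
No, fails at both test points

At (3, 3): LHS = 1/9 ≠ RHS = -8/9
At (5, 5): LHS = 1/25 ≠ RHS = -24/25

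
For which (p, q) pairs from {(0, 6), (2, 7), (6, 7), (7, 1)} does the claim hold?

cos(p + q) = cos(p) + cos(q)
Testing each pair:
(0, 6): LHS = cos(6) ≈ 0.9602, RHS = cos(6) + 1 ≈ 1.96 → fails
(2, 7): LHS = cos(9) ≈ -0.9111, RHS = cos(2) + cos(7) ≈ 0.3378 → fails
(6, 7): LHS = cos(13) ≈ 0.9074, RHS = cos(7) + cos(6) ≈ 1.714 → fails
(7, 1): LHS = cos(8) ≈ -0.1455, RHS = cos(1) + cos(7) ≈ 1.294 → fails

No pair satisfies the claim.

Answer: None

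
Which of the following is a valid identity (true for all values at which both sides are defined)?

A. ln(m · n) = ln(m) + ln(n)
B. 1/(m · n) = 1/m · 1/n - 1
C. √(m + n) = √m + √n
A: holds — e.g. at (1, 3), both sides equal ln(3) ≈ 1.099.
B: fails at (1, 5) — LHS = 1/5, RHS = -4/5.
C: fails at (5, 8) — LHS = √(13) ≈ 3.606, RHS = √(5) + 2·√(2) ≈ 5.064.

Answer: A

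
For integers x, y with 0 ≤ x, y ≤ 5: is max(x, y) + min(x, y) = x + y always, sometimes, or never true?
The identity holds for every pair in the range. For instance at (x, y) = (0, 1): both sides equal 1.

Answer: Always true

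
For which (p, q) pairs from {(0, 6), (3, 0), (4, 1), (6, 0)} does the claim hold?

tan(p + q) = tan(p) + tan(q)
Testing each pair:
(0, 6): LHS = tan(6) ≈ -0.291, RHS = tan(6) ≈ -0.291 → holds
(3, 0): LHS = tan(3) ≈ -0.1425, RHS = tan(3) ≈ -0.1425 → holds
(4, 1): LHS = tan(5) ≈ -3.381, RHS = tan(4) + tan(1) ≈ 2.715 → fails
(6, 0): LHS = tan(6) ≈ -0.291, RHS = tan(6) ≈ -0.291 → holds

3 of 4 pairs satisfy the claim.

Answer: (0, 6), (3, 0), (6, 0)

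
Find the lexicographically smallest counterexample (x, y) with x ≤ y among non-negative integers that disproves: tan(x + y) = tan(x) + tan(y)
(x, y) = (1, 1)

At (0, 2): both sides equal tan(2) ≈ -2.185, so it holds there.

Substituting (1, 1) into the claim:
LHS = tan(1 + 1) = tan(2) ≈ -2.185
RHS = tan(1) + tan(1) = 2·tan(1) ≈ 3.115

Since LHS ≠ RHS, this pair disproves the claim, and no lexicographically smaller pair (x ≤ y, non-negative integers) does.

For instance (4, 5) is also a counterexample (LHS = tan(9) ≈ -0.4523, RHS = tan(5) + tan(4) ≈ -2.223), but it's lexicographically larger.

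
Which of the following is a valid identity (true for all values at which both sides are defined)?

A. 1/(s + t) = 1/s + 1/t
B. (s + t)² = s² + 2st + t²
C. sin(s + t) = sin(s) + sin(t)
A: fails at (5, 5) — LHS = 1/10, RHS = 2/5.
B: holds — e.g. at (0, 1), both sides equal 1.
C: fails at (2, 3) — LHS = sin(5) ≈ -0.9589, RHS = sin(3) + sin(2) ≈ 1.05.

Answer: B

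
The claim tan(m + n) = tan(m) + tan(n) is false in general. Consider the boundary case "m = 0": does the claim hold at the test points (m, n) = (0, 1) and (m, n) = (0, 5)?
Yes, holds at both test points

At (0, 1): LHS = tan(1) ≈ 1.557, RHS = tan(1) ≈ 1.557 → equal
At (0, 5): LHS = tan(5) ≈ -3.381, RHS = tan(5) ≈ -3.381 → equal

So the claim does hold at both of these boundary points, even though it is not an identity.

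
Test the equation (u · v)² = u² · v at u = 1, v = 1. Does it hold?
Substituting u = 1, v = 1:

LHS = (1 · 1)² = 1
RHS = 1² · 1 = 1

LHS = RHS, so the equation holds at this point.

Answer: Holds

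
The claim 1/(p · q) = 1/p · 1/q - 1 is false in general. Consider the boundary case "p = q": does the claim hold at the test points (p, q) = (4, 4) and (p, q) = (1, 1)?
At (4, 4): LHS = 1/16 ≠ RHS = -15/16
At (1, 1): LHS = 1 ≠ RHS = 0

Answer: No, fails at both test points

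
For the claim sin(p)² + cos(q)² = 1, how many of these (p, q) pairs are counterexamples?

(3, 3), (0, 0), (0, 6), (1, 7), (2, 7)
3

Testing each pair:
(3, 3): LHS = sin(3)² + cos(3)² = 1, RHS = 1 → satisfies claim
(0, 0): LHS = 1, RHS = 1 → satisfies claim
(0, 6): LHS = cos(6)² ≈ 0.9219, RHS = 1 → counterexample
(1, 7): LHS = cos(7)² + sin(1)² ≈ 1.276, RHS = 1 → counterexample
(2, 7): LHS = cos(7)² + sin(2)² ≈ 1.395, RHS = 1 → counterexample

That makes 3 counterexamples.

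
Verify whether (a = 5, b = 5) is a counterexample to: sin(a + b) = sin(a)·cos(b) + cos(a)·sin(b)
No

Substituting a = 5, b = 5:
LHS = sin(5 + 5) = sin(10) ≈ -0.544
RHS = sin(5)·cos(5) + cos(5)·sin(5) = 2·sin(5)·cos(5) ≈ -0.544

The sides agree, so this pair does not disprove the claim.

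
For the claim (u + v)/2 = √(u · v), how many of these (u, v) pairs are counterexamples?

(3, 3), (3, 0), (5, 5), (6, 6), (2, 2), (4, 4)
Testing each pair:
(3, 3): LHS = 3, RHS = 3 → satisfies claim
(3, 0): LHS = 3/2, RHS = 0 → counterexample
(5, 5): LHS = 5, RHS = 5 → satisfies claim
(6, 6): LHS = 6, RHS = 6 → satisfies claim
(2, 2): LHS = 2, RHS = 2 → satisfies claim
(4, 4): LHS = 4, RHS = 4 → satisfies claim

That makes 1 counterexample.

Answer: 1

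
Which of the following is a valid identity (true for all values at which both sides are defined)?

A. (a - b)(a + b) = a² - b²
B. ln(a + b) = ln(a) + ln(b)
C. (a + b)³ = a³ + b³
A

A: holds — e.g. at (3, 7), both sides equal -40.
B: fails at (2, 7) — LHS = ln(9) ≈ 2.197, RHS = ln(2) + ln(7) ≈ 2.639.
C: fails at (1, 1) — LHS = 8, RHS = 2.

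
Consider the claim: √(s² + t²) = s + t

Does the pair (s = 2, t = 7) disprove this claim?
Substituting s = 2, t = 7:
LHS = √(2² + 7²) = √(53) ≈ 7.28
RHS = 2 + 7 = 9

Since LHS ≠ RHS, this pair disproves the claim.

Answer: Yes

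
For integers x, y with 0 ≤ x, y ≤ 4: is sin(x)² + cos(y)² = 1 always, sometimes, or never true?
Sometimes true

It holds at (x, y) = (4, 4) (both sides equal 1), but fails at (x, y) = (3, 1) (LHS = sin(3)² + cos(1)² ≈ 0.3118, RHS = 1).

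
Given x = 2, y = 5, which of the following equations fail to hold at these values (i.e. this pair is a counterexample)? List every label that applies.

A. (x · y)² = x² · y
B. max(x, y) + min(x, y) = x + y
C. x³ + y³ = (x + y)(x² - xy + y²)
Evaluating each claim at the given values:
A. LHS = 100, RHS = 20 → fails here (LHS ≠ RHS)
B. LHS = 7, RHS = 7 → holds here (LHS = RHS)
C. LHS = 133, RHS = 133 → holds here (LHS = RHS)

Answer: A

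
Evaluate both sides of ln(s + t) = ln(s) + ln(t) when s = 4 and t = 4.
LHS = ln(4 + 4) = ln(8) ≈ 2.079
RHS = ln(4) + ln(4) = 2·ln(4) ≈ 2.773

LHS ≠ RHS (they differ by about 0.6931), so the equation does not hold here.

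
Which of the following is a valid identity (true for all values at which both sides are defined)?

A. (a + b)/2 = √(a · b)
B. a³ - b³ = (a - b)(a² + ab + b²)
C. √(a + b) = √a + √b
B

A: fails at (2, 7) — LHS = 9/2, RHS = √(14) ≈ 3.742.
B: holds — e.g. at (5, 5), both sides equal 0.
C: fails at (4, 6) — LHS = √(10) ≈ 3.162, RHS = 2 + √(6) ≈ 4.449.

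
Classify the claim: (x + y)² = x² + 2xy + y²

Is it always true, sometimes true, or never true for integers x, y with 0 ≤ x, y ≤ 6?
The identity holds for every pair in the range. For instance at (x, y) = (3, 3): both sides equal 36.

Answer: Always true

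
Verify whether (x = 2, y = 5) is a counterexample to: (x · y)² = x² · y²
Substituting x = 2, y = 5:
LHS = (2 · 5)² = 100
RHS = 2² · 5² = 100

The sides agree, so this pair does not disprove the claim.

Answer: No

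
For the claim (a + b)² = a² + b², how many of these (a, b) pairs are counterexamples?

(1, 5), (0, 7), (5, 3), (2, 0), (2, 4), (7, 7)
4

Testing each pair:
(1, 5): LHS = 36, RHS = 26 → counterexample
(0, 7): LHS = 49, RHS = 49 → satisfies claim
(5, 3): LHS = 64, RHS = 34 → counterexample
(2, 0): LHS = 4, RHS = 4 → satisfies claim
(2, 4): LHS = 36, RHS = 20 → counterexample
(7, 7): LHS = 196, RHS = 98 → counterexample

That makes 4 counterexamples.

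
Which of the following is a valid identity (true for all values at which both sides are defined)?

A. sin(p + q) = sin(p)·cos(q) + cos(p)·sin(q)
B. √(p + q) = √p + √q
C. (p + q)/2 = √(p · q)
A: holds — e.g. at (2, 3), both sides equal sin(5) ≈ -0.9589.
B: fails at (1, 4) — LHS = √(5) ≈ 2.236, RHS = 3.
C: fails at (1, 3) — LHS = 2, RHS = √(3) ≈ 1.732.

Answer: A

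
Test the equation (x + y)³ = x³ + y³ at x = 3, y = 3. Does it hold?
Fails

Substituting x = 3, y = 3:

LHS = (3 + 3)³ = 216
RHS = 3³ + 3³ = 54

LHS ≠ RHS, so the equation does not hold at this point.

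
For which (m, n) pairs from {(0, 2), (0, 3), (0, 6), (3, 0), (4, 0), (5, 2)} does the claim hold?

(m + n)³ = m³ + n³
Testing each pair:
(0, 2): LHS = 8, RHS = 8 → holds
(0, 3): LHS = 27, RHS = 27 → holds
(0, 6): LHS = 216, RHS = 216 → holds
(3, 0): LHS = 27, RHS = 27 → holds
(4, 0): LHS = 64, RHS = 64 → holds
(5, 2): LHS = 343, RHS = 133 → fails

5 of 6 pairs satisfy the claim.

Answer: (0, 2), (0, 3), (0, 6), (3, 0), (4, 0)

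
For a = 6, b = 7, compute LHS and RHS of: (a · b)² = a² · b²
LHS = (6 · 7)² = 1764
RHS = 6² · 7² = 1764

LHS = RHS: the two sides agree.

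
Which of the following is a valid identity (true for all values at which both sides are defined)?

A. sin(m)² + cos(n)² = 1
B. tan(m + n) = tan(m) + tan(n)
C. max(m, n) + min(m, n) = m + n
A: fails at (1, 4) — LHS = cos(4)² + sin(1)² ≈ 1.135, RHS = 1.
B: fails at (1, 1) — LHS = tan(2) ≈ -2.185, RHS = 2·tan(1) ≈ 3.115.
C: holds — e.g. at (5, 5), both sides equal 10.

Answer: C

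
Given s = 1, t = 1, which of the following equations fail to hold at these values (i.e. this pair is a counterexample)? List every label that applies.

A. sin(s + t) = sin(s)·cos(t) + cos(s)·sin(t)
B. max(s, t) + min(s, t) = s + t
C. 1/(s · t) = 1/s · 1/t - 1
Evaluating each claim at the given values:
A. LHS = sin(2) ≈ 0.9093, RHS = 2·sin(1)·cos(1) ≈ 0.9093 → holds here (LHS = RHS)
B. LHS = 2, RHS = 2 → holds here (LHS = RHS)
C. LHS = 1, RHS = 0 → fails here (LHS ≠ RHS)

Answer: C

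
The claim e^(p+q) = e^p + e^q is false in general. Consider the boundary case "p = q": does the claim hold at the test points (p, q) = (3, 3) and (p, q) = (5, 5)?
No, fails at both test points

At (3, 3): LHS = e^6 ≈ 403.4 ≠ RHS = 2·e^3 ≈ 40.17
At (5, 5): LHS = e^10 ≈ 22026.5 ≠ RHS = 2·e^5 ≈ 296.8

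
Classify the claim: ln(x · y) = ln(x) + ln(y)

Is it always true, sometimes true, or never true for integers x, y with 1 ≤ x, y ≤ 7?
Always true

The identity holds for every pair in the range. For instance at (x, y) = (5, 5): both sides equal ln(25) ≈ 3.219.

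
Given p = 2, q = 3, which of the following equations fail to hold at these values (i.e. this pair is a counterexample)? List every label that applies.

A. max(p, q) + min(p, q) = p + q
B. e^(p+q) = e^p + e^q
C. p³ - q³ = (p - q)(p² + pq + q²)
Evaluating each claim at the given values:
A. LHS = 5, RHS = 5 → holds here (LHS = RHS)
B. LHS = e^5 ≈ 148.4, RHS = e^2 + e^3 ≈ 27.47 → fails here (LHS ≠ RHS)
C. LHS = -19, RHS = -19 → holds here (LHS = RHS)

Answer: B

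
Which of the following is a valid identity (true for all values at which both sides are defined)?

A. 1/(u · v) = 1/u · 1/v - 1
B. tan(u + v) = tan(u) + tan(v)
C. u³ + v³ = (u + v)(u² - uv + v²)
C

A: fails at (4, 5) — LHS = 1/20, RHS = -19/20.
B: fails at (1, 5) — LHS = tan(6) ≈ -0.291, RHS = tan(5) + tan(1) ≈ -1.823.
C: holds — e.g. at (1, 4), both sides equal 65.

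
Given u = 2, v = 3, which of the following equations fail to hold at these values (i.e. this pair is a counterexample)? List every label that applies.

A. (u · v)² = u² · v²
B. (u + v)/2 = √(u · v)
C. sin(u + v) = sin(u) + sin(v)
B, C

Evaluating each claim at the given values:
A. LHS = 36, RHS = 36 → holds here (LHS = RHS)
B. LHS = 5/2, RHS = √(6) ≈ 2.449 → fails here (LHS ≠ RHS)
C. LHS = sin(5) ≈ -0.9589, RHS = sin(3) + sin(2) ≈ 1.05 → fails here (LHS ≠ RHS)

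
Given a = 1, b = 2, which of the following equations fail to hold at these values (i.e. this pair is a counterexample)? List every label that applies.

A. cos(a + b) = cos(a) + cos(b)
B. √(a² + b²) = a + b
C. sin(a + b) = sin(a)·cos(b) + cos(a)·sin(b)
Evaluating each claim at the given values:
A. LHS = cos(3) ≈ -0.99, RHS = cos(2) + cos(1) ≈ 0.1242 → fails here (LHS ≠ RHS)
B. LHS = √(5) ≈ 2.236, RHS = 3 → fails here (LHS ≠ RHS)
C. LHS = sin(3) ≈ 0.1411, RHS = sin(1)·cos(2) + sin(2)·cos(1) ≈ 0.1411 → holds here (LHS = RHS)

Answer: A, B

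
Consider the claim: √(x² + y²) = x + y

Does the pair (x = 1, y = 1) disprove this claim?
Substituting x = 1, y = 1:
LHS = √(1² + 1²) = √(2) ≈ 1.414
RHS = 1 + 1 = 2

Since LHS ≠ RHS, this pair disproves the claim.

Answer: Yes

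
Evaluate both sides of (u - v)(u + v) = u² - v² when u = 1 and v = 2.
LHS = (1 - 2)(1 + 2) = -3
RHS = 1² - 2² = -3

LHS = RHS: the two sides agree.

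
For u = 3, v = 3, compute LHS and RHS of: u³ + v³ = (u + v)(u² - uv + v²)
LHS = 3³ + 3³ = 54
RHS = (3 + 3)(3² - 3·3 + 3²) = 54

LHS = RHS: the two sides agree.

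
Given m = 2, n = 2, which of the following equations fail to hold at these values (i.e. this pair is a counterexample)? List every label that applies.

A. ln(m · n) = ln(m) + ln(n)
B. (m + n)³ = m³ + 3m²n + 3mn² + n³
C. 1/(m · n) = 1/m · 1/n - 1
Evaluating each claim at the given values:
A. LHS = ln(4) ≈ 1.386, RHS = 2·ln(2) ≈ 1.386 → holds here (LHS = RHS)
B. LHS = 64, RHS = 64 → holds here (LHS = RHS)
C. LHS = 1/4, RHS = -3/4 → fails here (LHS ≠ RHS)

Answer: C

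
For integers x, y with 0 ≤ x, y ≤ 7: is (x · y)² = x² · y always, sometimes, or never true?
It holds at (x, y) = (5, 1) (both sides equal 25), but fails at (x, y) = (6, 6) (LHS = 1296, RHS = 216).

Answer: Sometimes true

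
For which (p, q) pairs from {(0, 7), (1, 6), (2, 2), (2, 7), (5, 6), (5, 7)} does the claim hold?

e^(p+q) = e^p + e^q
Testing each pair:
(0, 7): LHS = e^7 ≈ 1097, RHS = 1 + e^7 ≈ 1098 → fails
(1, 6): LHS = e^7 ≈ 1097, RHS = e + e^6 ≈ 406.1 → fails
(2, 2): LHS = e^4 ≈ 54.6, RHS = 2·e^2 ≈ 14.78 → fails
(2, 7): LHS = e^9 ≈ 8103, RHS = e^2 + e^7 ≈ 1104 → fails
(5, 6): LHS = e^11 ≈ 59874.1, RHS = e^5 + e^6 ≈ 551.8 → fails
(5, 7): LHS = e^12 ≈ 162754.8, RHS = e^5 + e^7 ≈ 1245 → fails

No pair satisfies the claim.

Answer: None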